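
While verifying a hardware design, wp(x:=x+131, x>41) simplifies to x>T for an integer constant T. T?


Formula: wp(x:=E, P) = P[E/x] (substitute E for x in postcondition)
Step 1: Postcondition: x>41
Step 2: Substitute x+131 for x: x+131>41
Step 3: Solve for x: x > 41-131 = -90

-90


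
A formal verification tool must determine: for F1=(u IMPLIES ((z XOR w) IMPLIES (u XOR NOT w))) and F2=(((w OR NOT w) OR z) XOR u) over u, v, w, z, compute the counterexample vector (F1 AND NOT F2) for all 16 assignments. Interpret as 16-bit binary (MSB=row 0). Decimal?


F1 = (u IMPLIES ((z XOR w) IMPLIES (u XOR NOT w)))
F2 = (((w OR NOT w) OR z) XOR u)
Counterexample to F1=>F2 is where F1=1 and F2=0.
Evaluate each row (bits = u,v,w,z, MSB first):
  row 0 [0000]: F1=1 F2=1 -> F1&~F2 -> 0
  row 1 [0001]: F1=1 F2=1 -> F1&~F2 -> 0
  row 2 [0010]: F1=1 F2=1 -> F1&~F2 -> 0
  row 3 [0011]: F1=1 F2=1 -> F1&~F2 -> 0
  row 4 [0100]: F1=1 F2=1 -> F1&~F2 -> 0
  row 5 [0101]: F1=1 F2=1 -> F1&~F2 -> 0
  row 6 [0110]: F1=1 F2=1 -> F1&~F2 -> 0
  row 7 [0111]: F1=1 F2=1 -> F1&~F2 -> 0
  row 8 [1000]: F1=1 F2=0 -> F1&~F2 -> 1
  row 9 [1001]: F1=0 F2=0 -> F1&~F2 -> 0
  row 10 [1010]: F1=1 F2=0 -> F1&~F2 -> 1
  row 11 [1011]: F1=1 F2=0 -> F1&~F2 -> 1
  row 12 [1100]: F1=1 F2=0 -> F1&~F2 -> 1
  row 13 [1101]: F1=0 F2=0 -> F1&~F2 -> 0
  row 14 [1110]: F1=1 F2=0 -> F1&~F2 -> 1
  row 15 [1111]: F1=1 F2=0 -> F1&~F2 -> 1
Full result column, 4 rows per line (u,v fixed per line; w,z runs 00..11 left to right):
  rows 0-3 [u,v=00]: 0000  = hex 0
  rows 4-7 [u,v=01]: 0000  = hex 0
  rows 8-11 [u,v=10]: 1011  = hex B
  rows 12-15 [u,v=11]: 1011  = hex B
Counterexample vector (row 0 .. row 15) = 0000000010111011
Output column grouped in 4s = 0000 0000 1011 1011 = 0x00BB
Convert to decimal digit by digit (value = value*16 + digit):
  0 -> 0
  0*16 + 0 = 0
  0*16 + 11 (B) = 11
  11*16 + 11 (B) = 187
Decimal = 187

187


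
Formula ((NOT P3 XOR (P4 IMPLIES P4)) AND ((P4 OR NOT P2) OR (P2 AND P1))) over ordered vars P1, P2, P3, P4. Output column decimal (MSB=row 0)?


Formula: ((NOT P3 XOR (P4 IMPLIES P4)) AND ((P4 OR NOT P2) OR (P2 AND P1))) over P1, P2, P3, P4 (16 rows)
Evaluate each row (bits = P1,P2,P3,P4, MSB first):
  row 0 [0000]: ((NOT 0 XOR (0 IMPLIES 0)) AND ((0 OR NOT 0) OR (0 AND 0))) -> 0
  row 1 [0001]: ((NOT 0 XOR (1 IMPLIES 1)) AND ((1 OR NOT 0) OR (0 AND 0))) -> 0
  row 2 [0010]: ((NOT 1 XOR (0 IMPLIES 0)) AND ((0 OR NOT 0) OR (0 AND 0))) -> 1
  row 3 [0011]: ((NOT 1 XOR (1 IMPLIES 1)) AND ((1 OR NOT 0) OR (0 AND 0))) -> 1
  row 4 [0100]: ((NOT 0 XOR (0 IMPLIES 0)) AND ((0 OR NOT 1) OR (1 AND 0))) -> 0
  row 5 [0101]: ((NOT 0 XOR (1 IMPLIES 1)) AND ((1 OR NOT 1) OR (1 AND 0))) -> 0
  row 6 [0110]: ((NOT 1 XOR (0 IMPLIES 0)) AND ((0 OR NOT 1) OR (1 AND 0))) -> 0
  row 7 [0111]: ((NOT 1 XOR (1 IMPLIES 1)) AND ((1 OR NOT 1) OR (1 AND 0))) -> 1
  row 8 [1000]: ((NOT 0 XOR (0 IMPLIES 0)) AND ((0 OR NOT 0) OR (0 AND 1))) -> 0
  row 9 [1001]: ((NOT 0 XOR (1 IMPLIES 1)) AND ((1 OR NOT 0) OR (0 AND 1))) -> 0
  row 10 [1010]: ((NOT 1 XOR (0 IMPLIES 0)) AND ((0 OR NOT 0) OR (0 AND 1))) -> 1
  row 11 [1011]: ((NOT 1 XOR (1 IMPLIES 1)) AND ((1 OR NOT 0) OR (0 AND 1))) -> 1
  row 12 [1100]: ((NOT 0 XOR (0 IMPLIES 0)) AND ((0 OR NOT 1) OR (1 AND 1))) -> 0
  row 13 [1101]: ((NOT 0 XOR (1 IMPLIES 1)) AND ((1 OR NOT 1) OR (1 AND 1))) -> 0
  row 14 [1110]: ((NOT 1 XOR (0 IMPLIES 0)) AND ((0 OR NOT 1) OR (1 AND 1))) -> 1
  row 15 [1111]: ((NOT 1 XOR (1 IMPLIES 1)) AND ((1 OR NOT 1) OR (1 AND 1))) -> 1
Full result column, 4 rows per line (P1,P2 fixed per line; P3,P4 runs 00..11 left to right):
  rows 0-3 [P1,P2=00]: 0011  = hex 3
  rows 4-7 [P1,P2=01]: 0001  = hex 1
  rows 8-11 [P1,P2=10]: 0011  = hex 3
  rows 12-15 [P1,P2=11]: 0011  = hex 3
Output column (row 0 .. row 15) = 0011000100110011
Output column grouped in 4s = 0011 0001 0011 0011 = 0x3133
Convert to decimal digit by digit (value = value*16 + digit):
  3 -> 3
  3*16 + 1 = 49
  49*16 + 3 = 787
  787*16 + 3 = 12595
Decimal = 12595

12595


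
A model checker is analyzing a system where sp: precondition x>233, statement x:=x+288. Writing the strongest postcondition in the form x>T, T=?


Formula: sp(P, x:=E) = exists old_x. (x = E[old_x/x]) AND P[old_x/x] (old_x is the value of x before the assignment; eliminate old_x by solving x = E[old_x/x] for old_x)
Step 1: Precondition P: x>233, i.e. old_x > 233
Step 2: Assignment gives x = old_x + 288, so old_x = x - 288
Step 3: Substitute into P: x - 288 > 233
Step 4: Simplify: x > 233+288 = 521

521


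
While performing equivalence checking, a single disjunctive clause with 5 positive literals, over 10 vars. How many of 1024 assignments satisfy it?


Step 1: Total=2^10=1024
Step 2: Unsat when all 5 false: 2^5=32
Step 3: Sat=1024-32=992

992


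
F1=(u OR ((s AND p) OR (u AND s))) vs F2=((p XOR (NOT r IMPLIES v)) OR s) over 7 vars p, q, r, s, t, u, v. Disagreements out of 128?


F1 = (u OR ((s AND p) OR (u AND s)))
F2 = ((p XOR (NOT r IMPLIES v)) OR s)
Evaluate both on each of 128 rows (bits = p,q,r,s,t,u,v):
  row 0 [0000000]: F1=0 F2=0 -> 0
  row 1 [0000001]: F1=0 F2=1 (differ) -> 1
  row 2 [0000010]: F1=1 F2=0 (differ) -> 1
  row 3 [0000011]: F1=1 F2=1 -> 0
  row 4 [0000100]: F1=0 F2=0 -> 0
  (every remaining row is evaluated the same way; all 128 results are listed next)
Full result column, 8 rows per line (p,q,r,s fixed per line; t,u,v runs 000..111 left to right):
  rows 0-7 [p,q,r,s=0000]: 01100110  (ones: 4)
  rows 8-15 [p,q,r,s=0001]: 11001100  (ones: 4)
  rows 16-23 [p,q,r,s=0010]: 11001100  (ones: 4)
  rows 24-31 [p,q,r,s=0011]: 11001100  (ones: 4)
  rows 32-39 [p,q,r,s=0100]: 01100110  (ones: 4)
  rows 40-47 [p,q,r,s=0101]: 11001100  (ones: 4)
  rows 48-55 [p,q,r,s=0110]: 11001100  (ones: 4)
  rows 56-63 [p,q,r,s=0111]: 11001100  (ones: 4)
  rows 64-71 [p,q,r,s=1000]: 10011001  (ones: 4)
  rows 72-79 [p,q,r,s=1001]: 00000000  (ones: 0)
  rows 80-87 [p,q,r,s=1010]: 00110011  (ones: 4)
  rows 88-95 [p,q,r,s=1011]: 00000000  (ones: 0)
  rows 96-103 [p,q,r,s=1100]: 10011001  (ones: 4)
  rows 104-111 [p,q,r,s=1101]: 00000000  (ones: 0)
  rows 112-119 [p,q,r,s=1110]: 00110011  (ones: 4)
  rows 120-127 [p,q,r,s=1111]: 00000000  (ones: 0)
Disagreements = 4+4+4+4+4+4+4+4+4+0+4+0+4+0+4+0 = 48

48


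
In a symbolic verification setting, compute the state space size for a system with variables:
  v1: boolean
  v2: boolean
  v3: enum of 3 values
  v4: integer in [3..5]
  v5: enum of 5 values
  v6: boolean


State space = product of domain sizes of all variables.
Domain sizes:
  v1 (boolean): 2
  v2 (boolean): 2
  v3 (enum of 3 values): 3
  v4 (integer in [3..5]): 3
  v5 (enum of 5 values): 5
  v6 (boolean): 2
Product = 2 * 2 * 3 * 3 * 5 * 2 = 360

360


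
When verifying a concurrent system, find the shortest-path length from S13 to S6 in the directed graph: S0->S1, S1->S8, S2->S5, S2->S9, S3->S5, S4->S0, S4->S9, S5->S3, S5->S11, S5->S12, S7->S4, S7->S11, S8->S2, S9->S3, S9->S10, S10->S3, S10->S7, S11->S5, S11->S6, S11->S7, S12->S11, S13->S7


BFS layer-by-layer from S13:
  dist 0: {S13}
  dist 1: {S7}
  dist 2: {S4, S11}
  dist 3: {S0, S5, S6, S9}
  -> S6 reached at distance 3
Shortest path length = 3

3


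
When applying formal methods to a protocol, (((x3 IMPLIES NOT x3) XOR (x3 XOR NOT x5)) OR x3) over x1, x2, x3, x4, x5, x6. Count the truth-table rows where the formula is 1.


Formula: (((x3 IMPLIES NOT x3) XOR (x3 XOR NOT x5)) OR x3) over 6 vars (64 rows)
Evaluate each row (x1, x2, x3, x4, x5, x6 as bits, MSB first):
  row 0 [000000]: (((0 IMPLIES NOT 0) XOR (0 XOR NOT 0)) OR 0) -> 0
  row 1 [000001]: (((0 IMPLIES NOT 0) XOR (0 XOR NOT 0)) OR 0) -> 0
  row 2 [000010]: (((0 IMPLIES NOT 0) XOR (0 XOR NOT 1)) OR 0) -> 1
  row 3 [000011]: (((0 IMPLIES NOT 0) XOR (0 XOR NOT 1)) OR 0) -> 1
  row 4 [000100]: (((0 IMPLIES NOT 0) XOR (0 XOR NOT 0)) OR 0) -> 0
  (every remaining row is evaluated the same way; all 64 results are listed next)
Full result column, 8 rows per line (x1,x2,x3 fixed per line; x4,x5,x6 runs 000..111 left to right):
  rows 0-7 [x1,x2,x3=000]: 00110011  (ones: 4)
  rows 8-15 [x1,x2,x3=001]: 11111111  (ones: 8)
  rows 16-23 [x1,x2,x3=010]: 00110011  (ones: 4)
  rows 24-31 [x1,x2,x3=011]: 11111111  (ones: 8)
  rows 32-39 [x1,x2,x3=100]: 00110011  (ones: 4)
  rows 40-47 [x1,x2,x3=101]: 11111111  (ones: 8)
  rows 48-55 [x1,x2,x3=110]: 00110011  (ones: 4)
  rows 56-63 [x1,x2,x3=111]: 11111111  (ones: 8)
Count of 1-rows = 4+8+4+8+4+8+4+8 = 48

48


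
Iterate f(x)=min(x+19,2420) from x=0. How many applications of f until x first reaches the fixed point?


Step 1: x=0, cap=2420, increment=19
Step 2: x grows by 19 each step until capped at 2420; fixed point is x=2420
Step 3: iterations = ceil(2420/19) = 128

128


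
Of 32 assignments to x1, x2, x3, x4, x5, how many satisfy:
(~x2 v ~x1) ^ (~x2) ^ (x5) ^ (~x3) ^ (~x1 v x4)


CNF with 5 clauses over 5 vars (32 assignments).
An assignment satisfies CNF iff every clause has >=1 true literal.
Check each row (bits = x1,x2,x3,x4,x5; clause T/F shown):
  row 0 [00000]: clauses=TTFTT -> 0
  row 1 [00001]: clauses=TTTTT -> 1
  row 2 [00010]: clauses=TTFTT -> 0
  row 3 [00011]: clauses=TTTTT -> 1
  row 4 [00100]: clauses=TTFFT -> 0
  row 5 [00101]: clauses=TTTFT -> 0
  row 6 [00110]: clauses=TTFFT -> 0
  row 7 [00111]: clauses=TTTFT -> 0
  row 8 [01000]: clauses=TFFTT -> 0
  row 9 [01001]: clauses=TFTTT -> 0
  row 10 [01010]: clauses=TFFTT -> 0
  row 11 [01011]: clauses=TFTTT -> 0
  row 12 [01100]: clauses=TFFFT -> 0
  row 13 [01101]: clauses=TFTFT -> 0
  row 14 [01110]: clauses=TFFFT -> 0
  row 15 [01111]: clauses=TFTFT -> 0
  row 16 [10000]: clauses=TTFTF -> 0
  row 17 [10001]: clauses=TTTTF -> 0
  row 18 [10010]: clauses=TTFTT -> 0
  row 19 [10011]: clauses=TTTTT -> 1
  row 20 [10100]: clauses=TTFFF -> 0
  row 21 [10101]: clauses=TTTFF -> 0
  row 22 [10110]: clauses=TTFFT -> 0
  row 23 [10111]: clauses=TTTFT -> 0
  row 24 [11000]: clauses=FFFTF -> 0
  row 25 [11001]: clauses=FFTTF -> 0
  row 26 [11010]: clauses=FFFTT -> 0
  row 27 [11011]: clauses=FFTTT -> 0
  row 28 [11100]: clauses=FFFFF -> 0
  row 29 [11101]: clauses=FFTFF -> 0
  row 30 [11110]: clauses=FFFFT -> 0
  row 31 [11111]: clauses=FFTFT -> 0
Full result column, 8 rows per line (x1,x2 fixed per line; x3,x4,x5 runs 000..111 left to right):
  rows 0-7 [x1,x2=00]: 01010000  (ones: 2)
  rows 8-15 [x1,x2=01]: 00000000  (ones: 0)
  rows 16-23 [x1,x2=10]: 00010000  (ones: 1)
  rows 24-31 [x1,x2=11]: 00000000  (ones: 0)
Satisfying assignments = 2+0+1+0 = 3

3


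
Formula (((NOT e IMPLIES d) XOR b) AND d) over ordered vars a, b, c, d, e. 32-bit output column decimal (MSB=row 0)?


Formula: (((NOT e IMPLIES d) XOR b) AND d) over a, b, c, d, e (32 rows)
Evaluate each row (bits = a,b,c,d,e, MSB first):
  row 0 [00000]: (((NOT 0 IMPLIES 0) XOR 0) AND 0) -> 0
  row 1 [00001]: (((NOT 1 IMPLIES 0) XOR 0) AND 0) -> 0
  row 2 [00010]: (((NOT 0 IMPLIES 1) XOR 0) AND 1) -> 1
  row 3 [00011]: (((NOT 1 IMPLIES 1) XOR 0) AND 1) -> 1
  row 4 [00100]: (((NOT 0 IMPLIES 0) XOR 0) AND 0) -> 0
  row 5 [00101]: (((NOT 1 IMPLIES 0) XOR 0) AND 0) -> 0
  row 6 [00110]: (((NOT 0 IMPLIES 1) XOR 0) AND 1) -> 1
  row 7 [00111]: (((NOT 1 IMPLIES 1) XOR 0) AND 1) -> 1
  row 8 [01000]: (((NOT 0 IMPLIES 0) XOR 1) AND 0) -> 0
  row 9 [01001]: (((NOT 1 IMPLIES 0) XOR 1) AND 0) -> 0
  row 10 [01010]: (((NOT 0 IMPLIES 1) XOR 1) AND 1) -> 0
  row 11 [01011]: (((NOT 1 IMPLIES 1) XOR 1) AND 1) -> 0
  row 12 [01100]: (((NOT 0 IMPLIES 0) XOR 1) AND 0) -> 0
  row 13 [01101]: (((NOT 1 IMPLIES 0) XOR 1) AND 0) -> 0
  row 14 [01110]: (((NOT 0 IMPLIES 1) XOR 1) AND 1) -> 0
  row 15 [01111]: (((NOT 1 IMPLIES 1) XOR 1) AND 1) -> 0
  row 16 [10000]: (((NOT 0 IMPLIES 0) XOR 0) AND 0) -> 0
  row 17 [10001]: (((NOT 1 IMPLIES 0) XOR 0) AND 0) -> 0
  row 18 [10010]: (((NOT 0 IMPLIES 1) XOR 0) AND 1) -> 1
  row 19 [10011]: (((NOT 1 IMPLIES 1) XOR 0) AND 1) -> 1
  row 20 [10100]: (((NOT 0 IMPLIES 0) XOR 0) AND 0) -> 0
  row 21 [10101]: (((NOT 1 IMPLIES 0) XOR 0) AND 0) -> 0
  row 22 [10110]: (((NOT 0 IMPLIES 1) XOR 0) AND 1) -> 1
  row 23 [10111]: (((NOT 1 IMPLIES 1) XOR 0) AND 1) -> 1
  row 24 [11000]: (((NOT 0 IMPLIES 0) XOR 1) AND 0) -> 0
  row 25 [11001]: (((NOT 1 IMPLIES 0) XOR 1) AND 0) -> 0
  row 26 [11010]: (((NOT 0 IMPLIES 1) XOR 1) AND 1) -> 0
  row 27 [11011]: (((NOT 1 IMPLIES 1) XOR 1) AND 1) -> 0
  row 28 [11100]: (((NOT 0 IMPLIES 0) XOR 1) AND 0) -> 0
  row 29 [11101]: (((NOT 1 IMPLIES 0) XOR 1) AND 0) -> 0
  row 30 [11110]: (((NOT 0 IMPLIES 1) XOR 1) AND 1) -> 0
  row 31 [11111]: (((NOT 1 IMPLIES 1) XOR 1) AND 1) -> 0
Full result column, 4 rows per line (a,b,c fixed per line; d,e runs 00..11 left to right):
  rows 0-3 [a,b,c=000]: 0011  = hex 3
  rows 4-7 [a,b,c=001]: 0011  = hex 3
  rows 8-11 [a,b,c=010]: 0000  = hex 0
  rows 12-15 [a,b,c=011]: 0000  = hex 0
  rows 16-19 [a,b,c=100]: 0011  = hex 3
  rows 20-23 [a,b,c=101]: 0011  = hex 3
  rows 24-27 [a,b,c=110]: 0000  = hex 0
  rows 28-31 [a,b,c=111]: 0000  = hex 0
Output column (row 0 .. row 31) = 00110011000000000011001100000000
Output column grouped in 4s = 0011 0011 0000 0000 0011 0011 0000 0000 = 0x33003300
Convert to decimal digit by digit (value = value*16 + digit):
  3 -> 3
  3*16 + 3 = 51
  51*16 + 0 = 816
  816*16 + 0 = 13056
  13056*16 + 3 = 208899
  208899*16 + 3 = 3342387
  3342387*16 + 0 = 53478192
  53478192*16 + 0 = 855651072
Decimal = 855651072

855651072


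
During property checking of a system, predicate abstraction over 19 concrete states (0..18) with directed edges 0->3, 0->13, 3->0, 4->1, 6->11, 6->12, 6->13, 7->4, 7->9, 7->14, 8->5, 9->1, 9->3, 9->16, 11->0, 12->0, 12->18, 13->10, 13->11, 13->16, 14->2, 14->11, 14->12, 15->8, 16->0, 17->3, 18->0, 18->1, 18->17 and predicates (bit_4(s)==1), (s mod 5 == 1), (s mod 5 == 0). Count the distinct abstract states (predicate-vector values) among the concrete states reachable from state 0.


BFS from 0:
Concrete reachable: {0, 3, 10, 11, 13, 16}
Abstract via predicates (bit_4(s)==1), (s mod 5 == 1), (s mod 5 == 0):
  (0,0,0) <- {3, 13}
  (0,0,1) <- {0, 10}
  (0,1,0) <- {11}
  (1,1,0) <- {16}
Distinct abstract states = 4

4


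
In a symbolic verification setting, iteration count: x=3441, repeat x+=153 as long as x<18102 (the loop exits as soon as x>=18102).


Step 1: x goes from 3441 toward 18102 by 153; the body runs while x<18102, so iterations = ceil((bound-start)/step)
Step 2: Distance=14661
Step 3: ceil(14661/153)=96

96


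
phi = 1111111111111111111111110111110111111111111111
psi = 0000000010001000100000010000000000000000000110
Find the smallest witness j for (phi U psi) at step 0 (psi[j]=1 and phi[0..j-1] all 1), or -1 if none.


(phi U psi) at 0: need smallest j with psi[j]=1 and phi[i]=1 for all i in [0,j).
Scan from step 0:
  step 0: phi=1, psi=0 -> continue
  step 1: phi=1, psi=0 -> continue
  step 2: phi=1, psi=0 -> continue
  step 3: phi=1, psi=0 -> continue
  step 8: psi=1 and phi held for [0,8) -> witness found
Witness step = 8

8


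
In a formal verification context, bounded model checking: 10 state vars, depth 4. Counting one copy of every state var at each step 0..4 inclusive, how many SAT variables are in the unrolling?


BMC unrolls to depth k, creating one copy of each state var for steps 0..k.
Step count = 4 + 1 = 5 (steps 0 through 4)
Vars per step = 10
Total = 10 * 5 = 50

50


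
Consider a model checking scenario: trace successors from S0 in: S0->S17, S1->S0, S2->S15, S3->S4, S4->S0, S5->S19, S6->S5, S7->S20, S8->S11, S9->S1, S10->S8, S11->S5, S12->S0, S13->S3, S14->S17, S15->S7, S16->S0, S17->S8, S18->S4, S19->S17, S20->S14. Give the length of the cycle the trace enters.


Trace from S0 until a state repeats:
  S0 -> S17 -> S8 -> S11 -> S5 -> S19 -> S17
S17 first seen at step 1, revisited at step 6.
Cycle length = 6 - 1 = 5

5


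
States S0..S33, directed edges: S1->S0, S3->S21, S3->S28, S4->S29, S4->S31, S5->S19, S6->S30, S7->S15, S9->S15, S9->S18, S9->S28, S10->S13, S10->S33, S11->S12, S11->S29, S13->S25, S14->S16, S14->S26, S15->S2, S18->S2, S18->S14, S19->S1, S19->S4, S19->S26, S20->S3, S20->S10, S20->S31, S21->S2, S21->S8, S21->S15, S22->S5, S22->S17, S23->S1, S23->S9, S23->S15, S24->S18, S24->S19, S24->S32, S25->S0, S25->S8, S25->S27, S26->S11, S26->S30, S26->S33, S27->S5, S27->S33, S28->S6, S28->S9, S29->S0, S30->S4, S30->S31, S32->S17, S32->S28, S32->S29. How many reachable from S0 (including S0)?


BFS from S0:
  layer 0: {S0}
Reachable set: {S0}
Count = 1

1


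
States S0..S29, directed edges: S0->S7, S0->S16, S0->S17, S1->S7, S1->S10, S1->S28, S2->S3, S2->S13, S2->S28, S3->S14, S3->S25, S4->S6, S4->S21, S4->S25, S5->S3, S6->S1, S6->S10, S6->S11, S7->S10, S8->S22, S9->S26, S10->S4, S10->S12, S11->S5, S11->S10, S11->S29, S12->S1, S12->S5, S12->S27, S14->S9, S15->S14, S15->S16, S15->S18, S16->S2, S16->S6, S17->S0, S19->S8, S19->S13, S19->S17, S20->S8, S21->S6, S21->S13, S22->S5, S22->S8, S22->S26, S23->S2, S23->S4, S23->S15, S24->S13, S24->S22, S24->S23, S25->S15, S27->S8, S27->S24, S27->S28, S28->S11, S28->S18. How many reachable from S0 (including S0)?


BFS from S0:
  layer 0: {S0}
  layer 1: {S7, S16, S17}
  layer 2: {S2, S6, S10}
  layer 3: {S1, S3, S4, S11, S12, S13, S28}
  layer 4: {S5, S14, S18, S21, S25, S27, S29}
  layer 5: {S8, S9, S15, S24}
  layer 6: {S22, S23, S26}
Reachable set: {S0, S1, S2, S3, S4, S5, S6, S7, S8, S9, S10, S11, S12, S13, S14, S15, S16, S17, S18, S21, S22, S23, S24, S25, S26, S27, S28, S29}
Count = 28

28


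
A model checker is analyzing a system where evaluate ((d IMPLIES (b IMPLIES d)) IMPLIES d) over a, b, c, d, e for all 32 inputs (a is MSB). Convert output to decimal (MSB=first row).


Formula: ((d IMPLIES (b IMPLIES d)) IMPLIES d) over a, b, c, d, e (32 rows)
Evaluate each row (bits = a,b,c,d,e, MSB first):
  row 0 [00000]: ((0 IMPLIES (0 IMPLIES 0)) IMPLIES 0) -> 0
  row 1 [00001]: ((0 IMPLIES (0 IMPLIES 0)) IMPLIES 0) -> 0
  row 2 [00010]: ((1 IMPLIES (0 IMPLIES 1)) IMPLIES 1) -> 1
  row 3 [00011]: ((1 IMPLIES (0 IMPLIES 1)) IMPLIES 1) -> 1
  row 4 [00100]: ((0 IMPLIES (0 IMPLIES 0)) IMPLIES 0) -> 0
  row 5 [00101]: ((0 IMPLIES (0 IMPLIES 0)) IMPLIES 0) -> 0
  row 6 [00110]: ((1 IMPLIES (0 IMPLIES 1)) IMPLIES 1) -> 1
  row 7 [00111]: ((1 IMPLIES (0 IMPLIES 1)) IMPLIES 1) -> 1
  row 8 [01000]: ((0 IMPLIES (1 IMPLIES 0)) IMPLIES 0) -> 0
  row 9 [01001]: ((0 IMPLIES (1 IMPLIES 0)) IMPLIES 0) -> 0
  row 10 [01010]: ((1 IMPLIES (1 IMPLIES 1)) IMPLIES 1) -> 1
  row 11 [01011]: ((1 IMPLIES (1 IMPLIES 1)) IMPLIES 1) -> 1
  row 12 [01100]: ((0 IMPLIES (1 IMPLIES 0)) IMPLIES 0) -> 0
  row 13 [01101]: ((0 IMPLIES (1 IMPLIES 0)) IMPLIES 0) -> 0
  row 14 [01110]: ((1 IMPLIES (1 IMPLIES 1)) IMPLIES 1) -> 1
  row 15 [01111]: ((1 IMPLIES (1 IMPLIES 1)) IMPLIES 1) -> 1
  row 16 [10000]: ((0 IMPLIES (0 IMPLIES 0)) IMPLIES 0) -> 0
  row 17 [10001]: ((0 IMPLIES (0 IMPLIES 0)) IMPLIES 0) -> 0
  row 18 [10010]: ((1 IMPLIES (0 IMPLIES 1)) IMPLIES 1) -> 1
  row 19 [10011]: ((1 IMPLIES (0 IMPLIES 1)) IMPLIES 1) -> 1
  row 20 [10100]: ((0 IMPLIES (0 IMPLIES 0)) IMPLIES 0) -> 0
  row 21 [10101]: ((0 IMPLIES (0 IMPLIES 0)) IMPLIES 0) -> 0
  row 22 [10110]: ((1 IMPLIES (0 IMPLIES 1)) IMPLIES 1) -> 1
  row 23 [10111]: ((1 IMPLIES (0 IMPLIES 1)) IMPLIES 1) -> 1
  row 24 [11000]: ((0 IMPLIES (1 IMPLIES 0)) IMPLIES 0) -> 0
  row 25 [11001]: ((0 IMPLIES (1 IMPLIES 0)) IMPLIES 0) -> 0
  row 26 [11010]: ((1 IMPLIES (1 IMPLIES 1)) IMPLIES 1) -> 1
  row 27 [11011]: ((1 IMPLIES (1 IMPLIES 1)) IMPLIES 1) -> 1
  row 28 [11100]: ((0 IMPLIES (1 IMPLIES 0)) IMPLIES 0) -> 0
  row 29 [11101]: ((0 IMPLIES (1 IMPLIES 0)) IMPLIES 0) -> 0
  row 30 [11110]: ((1 IMPLIES (1 IMPLIES 1)) IMPLIES 1) -> 1
  row 31 [11111]: ((1 IMPLIES (1 IMPLIES 1)) IMPLIES 1) -> 1
Full result column, 4 rows per line (a,b,c fixed per line; d,e runs 00..11 left to right):
  rows 0-3 [a,b,c=000]: 0011  = hex 3
  rows 4-7 [a,b,c=001]: 0011  = hex 3
  rows 8-11 [a,b,c=010]: 0011  = hex 3
  rows 12-15 [a,b,c=011]: 0011  = hex 3
  rows 16-19 [a,b,c=100]: 0011  = hex 3
  rows 20-23 [a,b,c=101]: 0011  = hex 3
  rows 24-27 [a,b,c=110]: 0011  = hex 3
  rows 28-31 [a,b,c=111]: 0011  = hex 3
Output column (row 0 .. row 31) = 00110011001100110011001100110011
Output column grouped in 4s = 0011 0011 0011 0011 0011 0011 0011 0011 = 0x33333333
Convert to decimal digit by digit (value = value*16 + digit):
  3 -> 3
  3*16 + 3 = 51
  51*16 + 3 = 819
  819*16 + 3 = 13107
  13107*16 + 3 = 209715
  209715*16 + 3 = 3355443
  3355443*16 + 3 = 53687091
  53687091*16 + 3 = 858993459
Decimal = 858993459

858993459


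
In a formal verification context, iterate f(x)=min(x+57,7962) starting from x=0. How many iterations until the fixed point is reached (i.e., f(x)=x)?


Step 1: x=0, cap=7962, increment=57
Step 2: x grows by 57 each step until capped at 7962; fixed point is x=7962
Step 3: iterations = ceil(7962/57) = 140

140


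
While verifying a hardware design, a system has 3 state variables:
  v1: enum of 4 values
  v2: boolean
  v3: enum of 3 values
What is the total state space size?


State space = product of domain sizes of all variables.
Domain sizes:
  v1 (enum of 4 values): 4
  v2 (boolean): 2
  v3 (enum of 3 values): 3
Product = 4 * 2 * 3 = 24

24


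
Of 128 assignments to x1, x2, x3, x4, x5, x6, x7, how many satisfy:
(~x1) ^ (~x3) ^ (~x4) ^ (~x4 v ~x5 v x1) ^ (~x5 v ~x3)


CNF with 5 clauses over 7 vars (128 assignments).
An assignment satisfies CNF iff every clause has >=1 true literal.
Check each row (bits = x1,x2,x3,x4,x5,x6,x7; clause T/F shown):
  row 0 [0000000]: clauses=TTTTT -> 1
  row 1 [0000001]: clauses=TTTTT -> 1
  row 2 [0000010]: clauses=TTTTT -> 1
  row 3 [0000011]: clauses=TTTTT -> 1
  row 4 [0000100]: clauses=TTTTT -> 1
  (every remaining row is evaluated the same way; all 128 results are listed next)
Full result column, 8 rows per line (x1,x2,x3,x4 fixed per line; x5,x6,x7 runs 000..111 left to right):
  rows 0-7 [x1,x2,x3,x4=0000]: 11111111  (ones: 8)
  rows 8-15 [x1,x2,x3,x4=0001]: 00000000  (ones: 0)
  rows 16-23 [x1,x2,x3,x4=0010]: 00000000  (ones: 0)
  rows 24-31 [x1,x2,x3,x4=0011]: 00000000  (ones: 0)
  rows 32-39 [x1,x2,x3,x4=0100]: 11111111  (ones: 8)
  rows 40-47 [x1,x2,x3,x4=0101]: 00000000  (ones: 0)
  rows 48-55 [x1,x2,x3,x4=0110]: 00000000  (ones: 0)
  rows 56-63 [x1,x2,x3,x4=0111]: 00000000  (ones: 0)
  rows 64-71 [x1,x2,x3,x4=1000]: 00000000  (ones: 0)
  rows 72-79 [x1,x2,x3,x4=1001]: 00000000  (ones: 0)
  rows 80-87 [x1,x2,x3,x4=1010]: 00000000  (ones: 0)
  rows 88-95 [x1,x2,x3,x4=1011]: 00000000  (ones: 0)
  rows 96-103 [x1,x2,x3,x4=1100]: 00000000  (ones: 0)
  rows 104-111 [x1,x2,x3,x4=1101]: 00000000  (ones: 0)
  rows 112-119 [x1,x2,x3,x4=1110]: 00000000  (ones: 0)
  rows 120-127 [x1,x2,x3,x4=1111]: 00000000  (ones: 0)
Satisfying assignments = 8+0+0+0+8+0+0+0+0+0+0+0+0+0+0+0 = 16

16


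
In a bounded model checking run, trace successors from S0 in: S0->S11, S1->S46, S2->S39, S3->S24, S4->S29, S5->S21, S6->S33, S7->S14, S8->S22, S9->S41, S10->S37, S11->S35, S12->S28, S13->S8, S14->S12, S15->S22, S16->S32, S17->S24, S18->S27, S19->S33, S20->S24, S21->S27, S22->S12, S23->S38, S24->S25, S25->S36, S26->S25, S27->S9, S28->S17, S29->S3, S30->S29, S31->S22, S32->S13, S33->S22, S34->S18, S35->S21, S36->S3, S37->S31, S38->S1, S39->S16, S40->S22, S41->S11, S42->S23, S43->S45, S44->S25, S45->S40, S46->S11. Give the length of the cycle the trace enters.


Trace from S0 until a state repeats:
  S0 -> S11 -> S35 -> S21 -> S27 -> S9 -> S41 -> S11
S11 first seen at step 1, revisited at step 7.
Cycle length = 7 - 1 = 6

6


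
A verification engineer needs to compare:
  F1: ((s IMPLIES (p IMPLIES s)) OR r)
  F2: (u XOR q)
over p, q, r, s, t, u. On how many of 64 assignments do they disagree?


F1 = ((s IMPLIES (p IMPLIES s)) OR r)
F2 = (u XOR q)
Evaluate both on each of 64 rows (bits = p,q,r,s,t,u):
  row 0 [000000]: F1=1 F2=0 (differ) -> 1
  row 1 [000001]: F1=1 F2=1 -> 0
  row 2 [000010]: F1=1 F2=0 (differ) -> 1
  row 3 [000011]: F1=1 F2=1 -> 0
  row 4 [000100]: F1=1 F2=0 (differ) -> 1
  (every remaining row is evaluated the same way; all 64 results are listed next)
Full result column, 8 rows per line (p,q,r fixed per line; s,t,u runs 000..111 left to right):
  rows 0-7 [p,q,r=000]: 10101010  (ones: 4)
  rows 8-15 [p,q,r=001]: 10101010  (ones: 4)
  rows 16-23 [p,q,r=010]: 01010101  (ones: 4)
  rows 24-31 [p,q,r=011]: 01010101  (ones: 4)
  rows 32-39 [p,q,r=100]: 10101010  (ones: 4)
  rows 40-47 [p,q,r=101]: 10101010  (ones: 4)
  rows 48-55 [p,q,r=110]: 01010101  (ones: 4)
  rows 56-63 [p,q,r=111]: 01010101  (ones: 4)
Disagreements = 4+4+4+4+4+4+4+4 = 32

32


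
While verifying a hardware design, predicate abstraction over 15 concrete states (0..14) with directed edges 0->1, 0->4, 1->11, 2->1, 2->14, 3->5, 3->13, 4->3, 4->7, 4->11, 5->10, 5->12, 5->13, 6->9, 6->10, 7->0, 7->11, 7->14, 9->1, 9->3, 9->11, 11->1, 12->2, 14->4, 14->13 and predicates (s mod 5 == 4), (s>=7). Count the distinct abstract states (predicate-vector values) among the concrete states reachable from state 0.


BFS from 0:
Concrete reachable: {0, 1, 2, 3, 4, 5, 7, 10, 11, 12, 13, 14}
Abstract via predicates (s mod 5 == 4), (s>=7):
  (0,0) <- {0, 1, 2, 3, 5}
  (0,1) <- {7, 10, 11, 12, 13}
  (1,0) <- {4}
  (1,1) <- {14}
Distinct abstract states = 4

4


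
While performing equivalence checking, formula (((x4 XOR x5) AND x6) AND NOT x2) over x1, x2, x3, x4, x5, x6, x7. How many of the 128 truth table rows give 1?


Formula: (((x4 XOR x5) AND x6) AND NOT x2) over 7 vars (128 rows)
Evaluate each row (x1, x2, x3, x4, x5, x6, x7 as bits, MSB first):
  row 0 [0000000]: (((0 XOR 0) AND 0) AND NOT 0) -> 0
  row 1 [0000001]: (((0 XOR 0) AND 0) AND NOT 0) -> 0
  row 2 [0000010]: (((0 XOR 0) AND 1) AND NOT 0) -> 0
  row 3 [0000011]: (((0 XOR 0) AND 1) AND NOT 0) -> 0
  row 4 [0000100]: (((0 XOR 1) AND 0) AND NOT 0) -> 0
  (every remaining row is evaluated the same way; all 128 results are listed next)
Full result column, 8 rows per line (x1,x2,x3,x4 fixed per line; x5,x6,x7 runs 000..111 left to right):
  rows 0-7 [x1,x2,x3,x4=0000]: 00000011  (ones: 2)
  rows 8-15 [x1,x2,x3,x4=0001]: 00110000  (ones: 2)
  rows 16-23 [x1,x2,x3,x4=0010]: 00000011  (ones: 2)
  rows 24-31 [x1,x2,x3,x4=0011]: 00110000  (ones: 2)
  rows 32-39 [x1,x2,x3,x4=0100]: 00000000  (ones: 0)
  rows 40-47 [x1,x2,x3,x4=0101]: 00000000  (ones: 0)
  rows 48-55 [x1,x2,x3,x4=0110]: 00000000  (ones: 0)
  rows 56-63 [x1,x2,x3,x4=0111]: 00000000  (ones: 0)
  rows 64-71 [x1,x2,x3,x4=1000]: 00000011  (ones: 2)
  rows 72-79 [x1,x2,x3,x4=1001]: 00110000  (ones: 2)
  rows 80-87 [x1,x2,x3,x4=1010]: 00000011  (ones: 2)
  rows 88-95 [x1,x2,x3,x4=1011]: 00110000  (ones: 2)
  rows 96-103 [x1,x2,x3,x4=1100]: 00000000  (ones: 0)
  rows 104-111 [x1,x2,x3,x4=1101]: 00000000  (ones: 0)
  rows 112-119 [x1,x2,x3,x4=1110]: 00000000  (ones: 0)
  rows 120-127 [x1,x2,x3,x4=1111]: 00000000  (ones: 0)
Count of 1-rows = 2+2+2+2+0+0+0+0+2+2+2+2+0+0+0+0 = 16

16


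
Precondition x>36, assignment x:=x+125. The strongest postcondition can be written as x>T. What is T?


Formula: sp(P, x:=E) = exists old_x. (x = E[old_x/x]) AND P[old_x/x] (old_x is the value of x before the assignment; eliminate old_x by solving x = E[old_x/x] for old_x)
Step 1: Precondition P: x>36, i.e. old_x > 36
Step 2: Assignment gives x = old_x + 125, so old_x = x - 125
Step 3: Substitute into P: x - 125 > 36
Step 4: Simplify: x > 36+125 = 161

161


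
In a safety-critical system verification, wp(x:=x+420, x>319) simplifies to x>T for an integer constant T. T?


Formula: wp(x:=E, P) = P[E/x] (substitute E for x in postcondition)
Step 1: Postcondition: x>319
Step 2: Substitute x+420 for x: x+420>319
Step 3: Solve for x: x > 319-420 = -101

-101


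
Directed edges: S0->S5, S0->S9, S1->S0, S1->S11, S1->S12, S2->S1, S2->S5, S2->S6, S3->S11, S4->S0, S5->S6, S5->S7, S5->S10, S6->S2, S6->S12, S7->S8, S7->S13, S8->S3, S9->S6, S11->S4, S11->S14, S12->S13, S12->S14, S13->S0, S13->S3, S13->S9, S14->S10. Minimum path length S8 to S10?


BFS layer-by-layer from S8:
  dist 0: {S8}
  dist 1: {S3}
  dist 2: {S11}
  dist 3: {S4, S14}
  dist 4: {S0, S10}
  -> S10 reached at distance 4
Shortest path length = 4

4


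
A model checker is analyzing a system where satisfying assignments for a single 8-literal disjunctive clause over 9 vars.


Step 1: Total=2^9=512
Step 2: Unsat when all 8 false: 2^1=2
Step 3: Sat=512-2=510

510


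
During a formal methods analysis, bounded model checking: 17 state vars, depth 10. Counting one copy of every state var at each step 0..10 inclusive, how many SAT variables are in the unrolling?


BMC unrolls to depth k, creating one copy of each state var for steps 0..k.
Step count = 10 + 1 = 11 (steps 0 through 10)
Vars per step = 17
Total = 17 * 11 = 187

187


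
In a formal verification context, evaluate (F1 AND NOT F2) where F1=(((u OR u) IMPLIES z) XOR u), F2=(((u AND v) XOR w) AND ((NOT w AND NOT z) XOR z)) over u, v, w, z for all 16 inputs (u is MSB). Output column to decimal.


F1 = (((u OR u) IMPLIES z) XOR u)
F2 = (((u AND v) XOR w) AND ((NOT w AND NOT z) XOR z))
Counterexample to F1=>F2 is where F1=1 and F2=0.
Evaluate each row (bits = u,v,w,z, MSB first):
  row 0 [0000]: F1=1 F2=0 -> F1&~F2 -> 1
  row 1 [0001]: F1=1 F2=0 -> F1&~F2 -> 1
  row 2 [0010]: F1=1 F2=0 -> F1&~F2 -> 1
  row 3 [0011]: F1=1 F2=1 -> F1&~F2 -> 0
  row 4 [0100]: F1=1 F2=0 -> F1&~F2 -> 1
  row 5 [0101]: F1=1 F2=0 -> F1&~F2 -> 1
  row 6 [0110]: F1=1 F2=0 -> F1&~F2 -> 1
  row 7 [0111]: F1=1 F2=1 -> F1&~F2 -> 0
  row 8 [1000]: F1=1 F2=0 -> F1&~F2 -> 1
  row 9 [1001]: F1=0 F2=0 -> F1&~F2 -> 0
  row 10 [1010]: F1=1 F2=0 -> F1&~F2 -> 1
  row 11 [1011]: F1=0 F2=1 -> F1&~F2 -> 0
  row 12 [1100]: F1=1 F2=1 -> F1&~F2 -> 0
  row 13 [1101]: F1=0 F2=1 -> F1&~F2 -> 0
  row 14 [1110]: F1=1 F2=0 -> F1&~F2 -> 1
  row 15 [1111]: F1=0 F2=0 -> F1&~F2 -> 0
Full result column, 4 rows per line (u,v fixed per line; w,z runs 00..11 left to right):
  rows 0-3 [u,v=00]: 1110  = hex E
  rows 4-7 [u,v=01]: 1110  = hex E
  rows 8-11 [u,v=10]: 1010  = hex A
  rows 12-15 [u,v=11]: 0010  = hex 2
Counterexample vector (row 0 .. row 15) = 1110111010100010
Output column grouped in 4s = 1110 1110 1010 0010 = 0xEEA2
Convert to decimal digit by digit (value = value*16 + digit):
  E -> 14
  14*16 + 14 (E) = 238
  238*16 + 10 (A) = 3818
  3818*16 + 2 = 61090
Decimal = 61090

61090


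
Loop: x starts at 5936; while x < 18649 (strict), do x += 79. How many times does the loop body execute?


Step 1: x goes from 5936 toward 18649 by 79; the body runs while x<18649, so iterations = ceil((bound-start)/step)
Step 2: Distance=12713
Step 3: ceil(12713/79)=161

161


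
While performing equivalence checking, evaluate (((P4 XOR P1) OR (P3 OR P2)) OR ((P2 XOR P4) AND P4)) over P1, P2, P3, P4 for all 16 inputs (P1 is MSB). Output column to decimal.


Formula: (((P4 XOR P1) OR (P3 OR P2)) OR ((P2 XOR P4) AND P4)) over P1, P2, P3, P4 (16 rows)
Evaluate each row (bits = P1,P2,P3,P4, MSB first):
  row 0 [0000]: (((0 XOR 0) OR (0 OR 0)) OR ((0 XOR 0) AND 0)) -> 0
  row 1 [0001]: (((1 XOR 0) OR (0 OR 0)) OR ((0 XOR 1) AND 1)) -> 1
  row 2 [0010]: (((0 XOR 0) OR (1 OR 0)) OR ((0 XOR 0) AND 0)) -> 1
  row 3 [0011]: (((1 XOR 0) OR (1 OR 0)) OR ((0 XOR 1) AND 1)) -> 1
  row 4 [0100]: (((0 XOR 0) OR (0 OR 1)) OR ((1 XOR 0) AND 0)) -> 1
  row 5 [0101]: (((1 XOR 0) OR (0 OR 1)) OR ((1 XOR 1) AND 1)) -> 1
  row 6 [0110]: (((0 XOR 0) OR (1 OR 1)) OR ((1 XOR 0) AND 0)) -> 1
  row 7 [0111]: (((1 XOR 0) OR (1 OR 1)) OR ((1 XOR 1) AND 1)) -> 1
  row 8 [1000]: (((0 XOR 1) OR (0 OR 0)) OR ((0 XOR 0) AND 0)) -> 1
  row 9 [1001]: (((1 XOR 1) OR (0 OR 0)) OR ((0 XOR 1) AND 1)) -> 1
  row 10 [1010]: (((0 XOR 1) OR (1 OR 0)) OR ((0 XOR 0) AND 0)) -> 1
  row 11 [1011]: (((1 XOR 1) OR (1 OR 0)) OR ((0 XOR 1) AND 1)) -> 1
  row 12 [1100]: (((0 XOR 1) OR (0 OR 1)) OR ((1 XOR 0) AND 0)) -> 1
  row 13 [1101]: (((1 XOR 1) OR (0 OR 1)) OR ((1 XOR 1) AND 1)) -> 1
  row 14 [1110]: (((0 XOR 1) OR (1 OR 1)) OR ((1 XOR 0) AND 0)) -> 1
  row 15 [1111]: (((1 XOR 1) OR (1 OR 1)) OR ((1 XOR 1) AND 1)) -> 1
Full result column, 4 rows per line (P1,P2 fixed per line; P3,P4 runs 00..11 left to right):
  rows 0-3 [P1,P2=00]: 0111  = hex 7
  rows 4-7 [P1,P2=01]: 1111  = hex F
  rows 8-11 [P1,P2=10]: 1111  = hex F
  rows 12-15 [P1,P2=11]: 1111  = hex F
Output column (row 0 .. row 15) = 0111111111111111
Output column grouped in 4s = 0111 1111 1111 1111 = 0x7FFF
Convert to decimal digit by digit (value = value*16 + digit):
  7 -> 7
  7*16 + 15 (F) = 127
  127*16 + 15 (F) = 2047
  2047*16 + 15 (F) = 32767
Decimal = 32767

32767


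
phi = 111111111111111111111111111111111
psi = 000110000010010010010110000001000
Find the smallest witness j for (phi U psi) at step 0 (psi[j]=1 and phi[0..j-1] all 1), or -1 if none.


(phi U psi) at 0: need smallest j with psi[j]=1 and phi[i]=1 for all i in [0,j).
Scan from step 0:
  step 0: phi=1, psi=0 -> continue
  step 1: phi=1, psi=0 -> continue
  step 2: phi=1, psi=0 -> continue
  step 3: psi=1 and phi held for [0,3) -> witness found
Witness step = 3

3


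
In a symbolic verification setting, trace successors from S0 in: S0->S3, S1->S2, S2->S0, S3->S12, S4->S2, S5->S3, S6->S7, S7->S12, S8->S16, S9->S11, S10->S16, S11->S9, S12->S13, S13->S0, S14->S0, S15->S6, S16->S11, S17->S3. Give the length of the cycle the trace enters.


Trace from S0 until a state repeats:
  S0 -> S3 -> S12 -> S13 -> S0
S0 first seen at step 0, revisited at step 4.
Cycle length = 4 - 0 = 4

4


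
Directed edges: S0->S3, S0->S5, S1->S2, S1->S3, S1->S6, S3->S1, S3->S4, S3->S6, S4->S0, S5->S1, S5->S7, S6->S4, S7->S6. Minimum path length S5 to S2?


BFS layer-by-layer from S5:
  dist 0: {S5}
  dist 1: {S1, S7}
  dist 2: {S2, S3, S6}
  -> S2 reached at distance 2
Shortest path length = 2

2


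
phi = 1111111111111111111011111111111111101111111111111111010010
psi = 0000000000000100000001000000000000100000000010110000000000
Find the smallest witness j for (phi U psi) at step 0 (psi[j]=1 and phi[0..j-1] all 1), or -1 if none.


(phi U psi) at 0: need smallest j with psi[j]=1 and phi[i]=1 for all i in [0,j).
Scan from step 0:
  step 0: phi=1, psi=0 -> continue
  step 1: phi=1, psi=0 -> continue
  step 2: phi=1, psi=0 -> continue
  step 3: phi=1, psi=0 -> continue
  step 13: psi=1 and phi held for [0,13) -> witness found
Witness step = 13

13


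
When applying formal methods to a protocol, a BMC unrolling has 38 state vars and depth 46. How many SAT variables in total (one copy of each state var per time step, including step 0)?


BMC unrolls to depth k, creating one copy of each state var for steps 0..k.
Step count = 46 + 1 = 47 (steps 0 through 46)
Vars per step = 38
Total = 38 * 47 = 1786

1786


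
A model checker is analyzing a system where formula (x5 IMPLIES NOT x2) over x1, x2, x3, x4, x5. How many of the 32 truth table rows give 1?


Formula: (x5 IMPLIES NOT x2) over 5 vars (32 rows)
Evaluate each row (x1, x2, x3, x4, x5 as bits, MSB first):
  row 0 [00000]: (0 IMPLIES NOT 0) -> 1
  row 1 [00001]: (1 IMPLIES NOT 0) -> 1
  row 2 [00010]: (0 IMPLIES NOT 0) -> 1
  row 3 [00011]: (1 IMPLIES NOT 0) -> 1
  row 4 [00100]: (0 IMPLIES NOT 0) -> 1
  row 5 [00101]: (1 IMPLIES NOT 0) -> 1
  row 6 [00110]: (0 IMPLIES NOT 0) -> 1
  row 7 [00111]: (1 IMPLIES NOT 0) -> 1
  row 8 [01000]: (0 IMPLIES NOT 1) -> 1
  row 9 [01001]: (1 IMPLIES NOT 1) -> 0
  row 10 [01010]: (0 IMPLIES NOT 1) -> 1
  row 11 [01011]: (1 IMPLIES NOT 1) -> 0
  row 12 [01100]: (0 IMPLIES NOT 1) -> 1
  row 13 [01101]: (1 IMPLIES NOT 1) -> 0
  row 14 [01110]: (0 IMPLIES NOT 1) -> 1
  row 15 [01111]: (1 IMPLIES NOT 1) -> 0
  row 16 [10000]: (0 IMPLIES NOT 0) -> 1
  row 17 [10001]: (1 IMPLIES NOT 0) -> 1
  row 18 [10010]: (0 IMPLIES NOT 0) -> 1
  row 19 [10011]: (1 IMPLIES NOT 0) -> 1
  row 20 [10100]: (0 IMPLIES NOT 0) -> 1
  row 21 [10101]: (1 IMPLIES NOT 0) -> 1
  row 22 [10110]: (0 IMPLIES NOT 0) -> 1
  row 23 [10111]: (1 IMPLIES NOT 0) -> 1
  row 24 [11000]: (0 IMPLIES NOT 1) -> 1
  row 25 [11001]: (1 IMPLIES NOT 1) -> 0
  row 26 [11010]: (0 IMPLIES NOT 1) -> 1
  row 27 [11011]: (1 IMPLIES NOT 1) -> 0
  row 28 [11100]: (0 IMPLIES NOT 1) -> 1
  row 29 [11101]: (1 IMPLIES NOT 1) -> 0
  row 30 [11110]: (0 IMPLIES NOT 1) -> 1
  row 31 [11111]: (1 IMPLIES NOT 1) -> 0
Full result column, 8 rows per line (x1,x2 fixed per line; x3,x4,x5 runs 000..111 left to right):
  rows 0-7 [x1,x2=00]: 11111111  (ones: 8)
  rows 8-15 [x1,x2=01]: 10101010  (ones: 4)
  rows 16-23 [x1,x2=10]: 11111111  (ones: 8)
  rows 24-31 [x1,x2=11]: 10101010  (ones: 4)
Count of 1-rows = 8+4+8+4 = 24

24


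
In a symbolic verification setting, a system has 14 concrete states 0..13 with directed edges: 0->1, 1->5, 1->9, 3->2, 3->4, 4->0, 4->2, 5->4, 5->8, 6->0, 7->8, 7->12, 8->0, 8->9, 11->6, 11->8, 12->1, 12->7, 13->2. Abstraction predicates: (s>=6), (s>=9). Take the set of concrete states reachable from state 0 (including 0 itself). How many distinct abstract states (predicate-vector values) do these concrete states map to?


BFS from 0:
Concrete reachable: {0, 1, 2, 4, 5, 8, 9}
Abstract via predicates (s>=6), (s>=9):
  (0,0) <- {0, 1, 2, 4, 5}
  (1,0) <- {8}
  (1,1) <- {9}
Distinct abstract states = 3

3


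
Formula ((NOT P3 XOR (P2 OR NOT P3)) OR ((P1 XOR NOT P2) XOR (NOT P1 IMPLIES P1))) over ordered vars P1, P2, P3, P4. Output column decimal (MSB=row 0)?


Formula: ((NOT P3 XOR (P2 OR NOT P3)) OR ((P1 XOR NOT P2) XOR (NOT P1 IMPLIES P1))) over P1, P2, P3, P4 (16 rows)
Evaluate each row (bits = P1,P2,P3,P4, MSB first):
  row 0 [0000]: ((NOT 0 XOR (0 OR NOT 0)) OR ((0 XOR NOT 0) XOR (NOT 0 IMPLIES 0))) -> 1
  row 1 [0001]: ((NOT 0 XOR (0 OR NOT 0)) OR ((0 XOR NOT 0) XOR (NOT 0 IMPLIES 0))) -> 1
  row 2 [0010]: ((NOT 1 XOR (0 OR NOT 1)) OR ((0 XOR NOT 0) XOR (NOT 0 IMPLIES 0))) -> 1
  row 3 [0011]: ((NOT 1 XOR (0 OR NOT 1)) OR ((0 XOR NOT 0) XOR (NOT 0 IMPLIES 0))) -> 1
  row 4 [0100]: ((NOT 0 XOR (1 OR NOT 0)) OR ((0 XOR NOT 1) XOR (NOT 0 IMPLIES 0))) -> 0
  row 5 [0101]: ((NOT 0 XOR (1 OR NOT 0)) OR ((0 XOR NOT 1) XOR (NOT 0 IMPLIES 0))) -> 0
  row 6 [0110]: ((NOT 1 XOR (1 OR NOT 1)) OR ((0 XOR NOT 1) XOR (NOT 0 IMPLIES 0))) -> 1
  row 7 [0111]: ((NOT 1 XOR (1 OR NOT 1)) OR ((0 XOR NOT 1) XOR (NOT 0 IMPLIES 0))) -> 1
  row 8 [1000]: ((NOT 0 XOR (0 OR NOT 0)) OR ((1 XOR NOT 0) XOR (NOT 1 IMPLIES 1))) -> 1
  row 9 [1001]: ((NOT 0 XOR (0 OR NOT 0)) OR ((1 XOR NOT 0) XOR (NOT 1 IMPLIES 1))) -> 1
  row 10 [1010]: ((NOT 1 XOR (0 OR NOT 1)) OR ((1 XOR NOT 0) XOR (NOT 1 IMPLIES 1))) -> 1
  row 11 [1011]: ((NOT 1 XOR (0 OR NOT 1)) OR ((1 XOR NOT 0) XOR (NOT 1 IMPLIES 1))) -> 1
  row 12 [1100]: ((NOT 0 XOR (1 OR NOT 0)) OR ((1 XOR NOT 1) XOR (NOT 1 IMPLIES 1))) -> 0
  row 13 [1101]: ((NOT 0 XOR (1 OR NOT 0)) OR ((1 XOR NOT 1) XOR (NOT 1 IMPLIES 1))) -> 0
  row 14 [1110]: ((NOT 1 XOR (1 OR NOT 1)) OR ((1 XOR NOT 1) XOR (NOT 1 IMPLIES 1))) -> 1
  row 15 [1111]: ((NOT 1 XOR (1 OR NOT 1)) OR ((1 XOR NOT 1) XOR (NOT 1 IMPLIES 1))) -> 1
Full result column, 4 rows per line (P1,P2 fixed per line; P3,P4 runs 00..11 left to right):
  rows 0-3 [P1,P2=00]: 1111  = hex F
  rows 4-7 [P1,P2=01]: 0011  = hex 3
  rows 8-11 [P1,P2=10]: 1111  = hex F
  rows 12-15 [P1,P2=11]: 0011  = hex 3
Output column (row 0 .. row 15) = 1111001111110011
Output column grouped in 4s = 1111 0011 1111 0011 = 0xF3F3
Convert to decimal digit by digit (value = value*16 + digit):
  F -> 15
  15*16 + 3 = 243
  243*16 + 15 (F) = 3903
  3903*16 + 3 = 62451
Decimal = 62451

62451


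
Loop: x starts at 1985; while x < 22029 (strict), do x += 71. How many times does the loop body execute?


Step 1: x goes from 1985 toward 22029 by 71; the body runs while x<22029, so iterations = ceil((bound-start)/step)
Step 2: Distance=20044
Step 3: ceil(20044/71)=283

283


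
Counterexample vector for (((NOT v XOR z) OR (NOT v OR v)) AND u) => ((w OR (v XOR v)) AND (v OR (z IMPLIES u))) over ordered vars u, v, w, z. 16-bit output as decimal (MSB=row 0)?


F1 = (((NOT v XOR z) OR (NOT v OR v)) AND u)
F2 = ((w OR (v XOR v)) AND (v OR (z IMPLIES u)))
Counterexample to F1=>F2 is where F1=1 and F2=0.
Evaluate each row (bits = u,v,w,z, MSB first):
  row 0 [0000]: F1=0 F2=0 -> F1&~F2 -> 0
  row 1 [0001]: F1=0 F2=0 -> F1&~F2 -> 0
  row 2 [0010]: F1=0 F2=1 -> F1&~F2 -> 0
  row 3 [0011]: F1=0 F2=0 -> F1&~F2 -> 0
  row 4 [0100]: F1=0 F2=0 -> F1&~F2 -> 0
  row 5 [0101]: F1=0 F2=0 -> F1&~F2 -> 0
  row 6 [0110]: F1=0 F2=1 -> F1&~F2 -> 0
  row 7 [0111]: F1=0 F2=1 -> F1&~F2 -> 0
  row 8 [1000]: F1=1 F2=0 -> F1&~F2 -> 1
  row 9 [1001]: F1=1 F2=0 -> F1&~F2 -> 1
  row 10 [1010]: F1=1 F2=1 -> F1&~F2 -> 0
  row 11 [1011]: F1=1 F2=1 -> F1&~F2 -> 0
  row 12 [1100]: F1=1 F2=0 -> F1&~F2 -> 1
  row 13 [1101]: F1=1 F2=0 -> F1&~F2 -> 1
  row 14 [1110]: F1=1 F2=1 -> F1&~F2 -> 0
  row 15 [1111]: F1=1 F2=1 -> F1&~F2 -> 0
Full result column, 4 rows per line (u,v fixed per line; w,z runs 00..11 left to right):
  rows 0-3 [u,v=00]: 0000  = hex 0
  rows 4-7 [u,v=01]: 0000  = hex 0
  rows 8-11 [u,v=10]: 1100  = hex C
  rows 12-15 [u,v=11]: 1100  = hex C
Counterexample vector (row 0 .. row 15) = 0000000011001100
Output column grouped in 4s = 0000 0000 1100 1100 = 0x00CC
Convert to decimal digit by digit (value = value*16 + digit):
  0 -> 0
  0*16 + 0 = 0
  0*16 + 12 (C) = 12
  12*16 + 12 (C) = 204
Decimal = 204

204
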